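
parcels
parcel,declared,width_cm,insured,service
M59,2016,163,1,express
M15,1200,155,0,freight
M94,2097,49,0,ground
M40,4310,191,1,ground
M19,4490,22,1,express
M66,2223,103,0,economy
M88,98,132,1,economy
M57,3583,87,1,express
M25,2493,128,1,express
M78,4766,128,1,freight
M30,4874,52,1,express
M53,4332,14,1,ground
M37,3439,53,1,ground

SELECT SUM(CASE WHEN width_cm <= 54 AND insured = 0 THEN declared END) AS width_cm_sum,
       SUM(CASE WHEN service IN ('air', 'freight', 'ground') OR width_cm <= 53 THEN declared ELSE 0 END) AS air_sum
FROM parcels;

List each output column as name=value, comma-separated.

[width_cm_sum: width_cm <= 54 AND insured = 0]
parcel=M59: ✗
parcel=M15: ✗
parcel=M94: ✓ → 2097
parcel=M40: ✗
parcel=M19: ✗
parcel=M66: ✗
parcel=M88: ✗
parcel=M57: ✗
parcel=M25: ✗
parcel=M78: ✗
parcel=M30: ✗
parcel=M53: ✗
parcel=M37: ✗
width_cm_sum = 2097
—
[air_sum: service IN ('air', 'freight', 'ground') OR width_cm <= 53]
parcel=M59: ✗
parcel=M15: ✓ → 1200
parcel=M94: ✓ → 2097
parcel=M40: ✓ → 4310
parcel=M19: ✓ → 4490
parcel=M66: ✗
parcel=M88: ✗
parcel=M57: ✗
parcel=M25: ✗
parcel=M78: ✓ → 4766
parcel=M30: ✓ → 4874
parcel=M53: ✓ → 4332
parcel=M37: ✓ → 3439
air_sum = 1200 + 2097 + 4310 + 4490 + 4766 + 4874 + 4332 + 3439 = 29508

width_cm_sum=2097, air_sum=29508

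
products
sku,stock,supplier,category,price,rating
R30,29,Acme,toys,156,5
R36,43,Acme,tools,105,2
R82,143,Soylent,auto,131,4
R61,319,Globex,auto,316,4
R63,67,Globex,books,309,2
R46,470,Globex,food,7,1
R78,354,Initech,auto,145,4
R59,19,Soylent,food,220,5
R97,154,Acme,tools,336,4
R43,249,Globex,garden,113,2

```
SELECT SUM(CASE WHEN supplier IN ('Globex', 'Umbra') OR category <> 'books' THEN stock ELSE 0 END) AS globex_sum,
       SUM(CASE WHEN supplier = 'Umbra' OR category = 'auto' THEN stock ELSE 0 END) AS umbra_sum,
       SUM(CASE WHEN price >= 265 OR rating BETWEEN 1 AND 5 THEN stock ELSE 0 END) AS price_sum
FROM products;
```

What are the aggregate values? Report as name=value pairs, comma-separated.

[globex_sum: supplier IN ('Globex', 'Umbra') OR category <> 'books']
sku=R30: ✓ → 29
sku=R36: ✓ → 43
sku=R82: ✓ → 143
sku=R61: ✓ → 319
sku=R63: ✓ → 67
sku=R46: ✓ → 470
sku=R78: ✓ → 354
sku=R59: ✓ → 19
sku=R97: ✓ → 154
sku=R43: ✓ → 249
globex_sum = 29 + 43 + 143 + 319 + 67 + 470 + 354 + 19 + 154 + 249 = 1847
—
[umbra_sum: supplier = 'Umbra' OR category = 'auto']
sku=R30: ✗
sku=R36: ✗
sku=R82: ✓ → 143
sku=R61: ✓ → 319
sku=R63: ✗
sku=R46: ✗
sku=R78: ✓ → 354
sku=R59: ✗
sku=R97: ✗
sku=R43: ✗
umbra_sum = 143 + 319 + 354 = 816
—
[price_sum: price >= 265 OR rating BETWEEN 1 AND 5]
sku=R30: ✓ → 29
sku=R36: ✓ → 43
sku=R82: ✓ → 143
sku=R61: ✓ → 319
sku=R63: ✓ → 67
sku=R46: ✓ → 470
sku=R78: ✓ → 354
sku=R59: ✓ → 19
sku=R97: ✓ → 154
sku=R43: ✓ → 249
price_sum = 29 + 43 + 143 + 319 + 67 + 470 + 354 + 19 + 154 + 249 = 1847

globex_sum=1847, umbra_sum=816, price_sum=1847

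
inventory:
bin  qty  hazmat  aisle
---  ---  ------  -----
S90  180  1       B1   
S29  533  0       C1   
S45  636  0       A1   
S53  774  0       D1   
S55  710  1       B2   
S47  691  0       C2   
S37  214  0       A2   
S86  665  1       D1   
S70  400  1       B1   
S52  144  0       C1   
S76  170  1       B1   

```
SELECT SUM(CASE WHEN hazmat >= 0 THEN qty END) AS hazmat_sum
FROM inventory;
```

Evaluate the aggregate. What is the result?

5117

bin=S90: ✓ → 180
bin=S29: ✓ → 533
bin=S45: ✓ → 636
bin=S53: ✓ → 774
bin=S55: ✓ → 710
bin=S47: ✓ → 691
bin=S37: ✓ → 214
bin=S86: ✓ → 665
bin=S70: ✓ → 400
bin=S52: ✓ → 144
bin=S76: ✓ → 170
hazmat_sum = 180 + 533 + 636 + 774 + 710 + 691 + 214 + 665 + 400 + 144 + 170 = 5117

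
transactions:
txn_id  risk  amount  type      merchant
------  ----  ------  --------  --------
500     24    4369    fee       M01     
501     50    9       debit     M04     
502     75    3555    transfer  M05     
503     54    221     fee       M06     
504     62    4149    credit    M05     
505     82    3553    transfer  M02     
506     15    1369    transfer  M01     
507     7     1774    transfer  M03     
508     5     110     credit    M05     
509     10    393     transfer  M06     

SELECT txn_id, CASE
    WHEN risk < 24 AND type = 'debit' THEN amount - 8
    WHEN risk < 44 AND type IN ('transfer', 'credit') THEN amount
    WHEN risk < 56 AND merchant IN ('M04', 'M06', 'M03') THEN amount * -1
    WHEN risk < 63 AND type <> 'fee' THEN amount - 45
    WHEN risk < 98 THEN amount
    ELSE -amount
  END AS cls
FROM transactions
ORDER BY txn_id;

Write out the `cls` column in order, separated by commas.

4369, -9, 3555, -221, 4104, 3553, 1369, 1774, 110, 393

txn_id=500: risk < 98 → 4369
txn_id=501: risk < 56 AND merchant IN ('M04', 'M06', 'M03') → -9
txn_id=502: risk < 98 → 3555
txn_id=503: risk < 56 AND merchant IN ('M04', 'M06', 'M03') → -221
txn_id=504: risk < 63 AND type <> 'fee' → 4104
txn_id=505: risk < 98 → 3553
txn_id=506: risk < 44 AND type IN ('transfer', 'credit') → 1369
txn_id=507: risk < 44 AND type IN ('transfer', 'credit') → 1774
txn_id=508: risk < 44 AND type IN ('transfer', 'credit') → 110
txn_id=509: risk < 44 AND type IN ('transfer', 'credit') → 393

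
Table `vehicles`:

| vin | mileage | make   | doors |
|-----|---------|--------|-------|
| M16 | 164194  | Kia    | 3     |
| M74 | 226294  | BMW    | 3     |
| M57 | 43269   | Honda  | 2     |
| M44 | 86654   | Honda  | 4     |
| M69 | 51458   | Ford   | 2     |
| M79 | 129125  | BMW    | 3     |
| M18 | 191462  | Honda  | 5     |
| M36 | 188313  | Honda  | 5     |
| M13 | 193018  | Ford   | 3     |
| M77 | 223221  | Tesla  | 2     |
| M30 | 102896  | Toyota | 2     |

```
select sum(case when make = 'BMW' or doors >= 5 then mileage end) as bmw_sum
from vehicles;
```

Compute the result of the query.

735194

vin=M16: ✗
vin=M74: ✓ → 226294
vin=M57: ✗
vin=M44: ✗
vin=M69: ✗
vin=M79: ✓ → 129125
vin=M18: ✓ → 191462
vin=M36: ✓ → 188313
vin=M13: ✗
vin=M77: ✗
vin=M30: ✗
bmw_sum = 226294 + 129125 + 191462 + 188313 = 735194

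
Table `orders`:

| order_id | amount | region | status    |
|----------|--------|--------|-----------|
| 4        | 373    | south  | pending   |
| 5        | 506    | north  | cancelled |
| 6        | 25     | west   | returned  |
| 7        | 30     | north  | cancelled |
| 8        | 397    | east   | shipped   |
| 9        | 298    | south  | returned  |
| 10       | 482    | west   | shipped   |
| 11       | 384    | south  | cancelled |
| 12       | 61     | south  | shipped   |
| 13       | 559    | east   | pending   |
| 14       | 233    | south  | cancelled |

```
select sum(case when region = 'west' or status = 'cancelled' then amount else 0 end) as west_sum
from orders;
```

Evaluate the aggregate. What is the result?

1660

order_id=4: ✗
order_id=5: ✓ → 506
order_id=6: ✓ → 25
order_id=7: ✓ → 30
order_id=8: ✗
order_id=9: ✗
order_id=10: ✓ → 482
order_id=11: ✓ → 384
order_id=12: ✗
order_id=13: ✗
order_id=14: ✓ → 233
west_sum = 506 + 25 + 30 + 482 + 384 + 233 = 1660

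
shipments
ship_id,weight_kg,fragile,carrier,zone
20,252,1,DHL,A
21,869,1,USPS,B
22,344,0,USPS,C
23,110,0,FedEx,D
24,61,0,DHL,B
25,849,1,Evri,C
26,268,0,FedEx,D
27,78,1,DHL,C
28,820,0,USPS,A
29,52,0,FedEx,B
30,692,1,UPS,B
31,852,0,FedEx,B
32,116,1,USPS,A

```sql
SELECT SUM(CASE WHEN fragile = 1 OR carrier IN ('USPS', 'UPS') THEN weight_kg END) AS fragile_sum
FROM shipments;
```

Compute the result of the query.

ship_id=20: ✓ → 252
ship_id=21: ✓ → 869
ship_id=22: ✓ → 344
ship_id=23: ✗
ship_id=24: ✗
ship_id=25: ✓ → 849
ship_id=26: ✗
ship_id=27: ✓ → 78
ship_id=28: ✓ → 820
ship_id=29: ✗
ship_id=30: ✓ → 692
ship_id=31: ✗
ship_id=32: ✓ → 116
fragile_sum = 252 + 869 + 344 + 849 + 78 + 820 + 692 + 116 = 4020

4020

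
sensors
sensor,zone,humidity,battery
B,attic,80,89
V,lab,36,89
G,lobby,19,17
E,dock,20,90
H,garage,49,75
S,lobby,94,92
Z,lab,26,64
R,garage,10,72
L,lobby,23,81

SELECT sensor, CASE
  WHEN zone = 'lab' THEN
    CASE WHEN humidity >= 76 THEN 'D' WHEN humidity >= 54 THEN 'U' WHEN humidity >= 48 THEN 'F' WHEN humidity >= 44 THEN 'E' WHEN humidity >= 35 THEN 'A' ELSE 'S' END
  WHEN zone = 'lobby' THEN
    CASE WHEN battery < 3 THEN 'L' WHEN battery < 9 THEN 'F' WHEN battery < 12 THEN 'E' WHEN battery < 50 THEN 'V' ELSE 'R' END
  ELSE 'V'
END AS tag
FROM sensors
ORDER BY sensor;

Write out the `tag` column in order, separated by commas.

sensor=B: zone='attic' → outer ELSE → V
sensor=E: zone='dock' → outer ELSE → V
sensor=G: zone='lobby' → inner[battery < 50] → V
sensor=H: zone='garage' → outer ELSE → V
sensor=L: zone='lobby' → inner[ELSE] → R
sensor=R: zone='garage' → outer ELSE → V
sensor=S: zone='lobby' → inner[ELSE] → R
sensor=V: zone='lab' → inner[humidity >= 35] → A
sensor=Z: zone='lab' → inner[ELSE] → S

V, V, V, V, R, V, R, A, S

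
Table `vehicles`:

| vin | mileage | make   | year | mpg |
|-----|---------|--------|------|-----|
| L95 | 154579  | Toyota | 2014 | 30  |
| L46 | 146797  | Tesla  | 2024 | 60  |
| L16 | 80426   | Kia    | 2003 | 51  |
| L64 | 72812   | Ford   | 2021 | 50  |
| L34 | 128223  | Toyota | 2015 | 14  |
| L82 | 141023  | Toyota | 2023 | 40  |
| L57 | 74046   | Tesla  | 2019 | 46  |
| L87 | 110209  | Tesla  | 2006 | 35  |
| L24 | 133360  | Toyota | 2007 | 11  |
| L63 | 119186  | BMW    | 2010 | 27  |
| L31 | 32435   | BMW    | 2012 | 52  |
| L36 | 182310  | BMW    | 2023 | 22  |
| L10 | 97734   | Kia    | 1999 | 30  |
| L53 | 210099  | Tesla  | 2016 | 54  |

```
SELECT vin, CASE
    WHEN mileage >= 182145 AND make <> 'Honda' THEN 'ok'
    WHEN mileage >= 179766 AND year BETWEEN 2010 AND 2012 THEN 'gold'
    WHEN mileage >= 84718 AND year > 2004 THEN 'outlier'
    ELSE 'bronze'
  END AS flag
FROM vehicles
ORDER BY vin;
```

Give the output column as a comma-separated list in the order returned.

vin=L10: ELSE → bronze
vin=L16: ELSE → bronze
vin=L24: mileage >= 84718 AND year > 2004 → outlier
vin=L31: ELSE → bronze
vin=L34: mileage >= 84718 AND year > 2004 → outlier
vin=L36: mileage >= 182145 AND make <> 'Honda' → ok
vin=L46: mileage >= 84718 AND year > 2004 → outlier
vin=L53: mileage >= 182145 AND make <> 'Honda' → ok
vin=L57: ELSE → bronze
vin=L63: mileage >= 84718 AND year > 2004 → outlier
vin=L64: ELSE → bronze
vin=L82: mileage >= 84718 AND year > 2004 → outlier
vin=L87: mileage >= 84718 AND year > 2004 → outlier
vin=L95: mileage >= 84718 AND year > 2004 → outlier

bronze, bronze, outlier, bronze, outlier, ok, outlier, ok, bronze, outlier, bronze, outlier, outlier, outlier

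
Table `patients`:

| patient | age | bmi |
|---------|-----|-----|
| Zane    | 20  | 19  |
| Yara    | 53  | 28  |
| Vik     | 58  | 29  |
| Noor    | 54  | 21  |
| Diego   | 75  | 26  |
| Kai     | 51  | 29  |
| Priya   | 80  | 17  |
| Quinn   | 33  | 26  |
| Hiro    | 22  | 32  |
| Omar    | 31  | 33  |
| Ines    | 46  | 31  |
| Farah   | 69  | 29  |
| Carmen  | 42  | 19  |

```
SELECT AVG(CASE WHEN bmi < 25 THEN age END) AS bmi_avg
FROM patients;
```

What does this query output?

49

patient=Zane: ✓ → 20
patient=Yara: ✗
patient=Vik: ✗
patient=Noor: ✓ → 54
patient=Diego: ✗
patient=Kai: ✗
patient=Priya: ✓ → 80
patient=Quinn: ✗
patient=Hiro: ✗
patient=Omar: ✗
patient=Ines: ✗
patient=Farah: ✗
patient=Carmen: ✓ → 42
bmi_avg = (20 + 54 + 80 + 42) / 4 = 49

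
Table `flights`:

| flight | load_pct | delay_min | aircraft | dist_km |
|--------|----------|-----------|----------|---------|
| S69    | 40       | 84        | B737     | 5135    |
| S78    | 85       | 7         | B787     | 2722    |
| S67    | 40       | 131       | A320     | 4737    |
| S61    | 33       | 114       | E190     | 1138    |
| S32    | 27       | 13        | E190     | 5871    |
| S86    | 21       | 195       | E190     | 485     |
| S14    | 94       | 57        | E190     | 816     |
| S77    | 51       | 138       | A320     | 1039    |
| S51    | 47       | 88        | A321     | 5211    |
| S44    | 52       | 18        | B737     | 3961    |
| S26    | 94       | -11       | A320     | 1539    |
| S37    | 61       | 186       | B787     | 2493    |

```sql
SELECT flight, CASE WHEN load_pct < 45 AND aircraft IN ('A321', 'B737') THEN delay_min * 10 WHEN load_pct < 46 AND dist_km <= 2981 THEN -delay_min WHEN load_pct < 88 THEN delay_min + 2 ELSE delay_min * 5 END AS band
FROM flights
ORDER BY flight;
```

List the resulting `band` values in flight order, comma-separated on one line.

285, -55, 15, 188, 20, 90, -114, 133, 840, 140, 9, -195

flight=S14: ELSE → 285
flight=S26: ELSE → -55
flight=S32: load_pct < 88 → 15
flight=S37: load_pct < 88 → 188
flight=S44: load_pct < 88 → 20
flight=S51: load_pct < 88 → 90
flight=S61: load_pct < 46 AND dist_km <= 2981 → -114
flight=S67: load_pct < 88 → 133
flight=S69: load_pct < 45 AND aircraft IN ('A321', 'B737') → 840
flight=S77: load_pct < 88 → 140
flight=S78: load_pct < 88 → 9
flight=S86: load_pct < 46 AND dist_km <= 2981 → -195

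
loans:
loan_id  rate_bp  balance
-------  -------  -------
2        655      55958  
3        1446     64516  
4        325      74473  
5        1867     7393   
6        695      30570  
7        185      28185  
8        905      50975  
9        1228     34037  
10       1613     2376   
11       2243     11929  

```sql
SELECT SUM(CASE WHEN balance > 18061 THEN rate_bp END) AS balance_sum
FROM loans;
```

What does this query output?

loan_id=2: ✓ → 655
loan_id=3: ✓ → 1446
loan_id=4: ✓ → 325
loan_id=5: ✗
loan_id=6: ✓ → 695
loan_id=7: ✓ → 185
loan_id=8: ✓ → 905
loan_id=9: ✓ → 1228
loan_id=10: ✗
loan_id=11: ✗
balance_sum = 655 + 1446 + 325 + 695 + 185 + 905 + 1228 = 5439

5439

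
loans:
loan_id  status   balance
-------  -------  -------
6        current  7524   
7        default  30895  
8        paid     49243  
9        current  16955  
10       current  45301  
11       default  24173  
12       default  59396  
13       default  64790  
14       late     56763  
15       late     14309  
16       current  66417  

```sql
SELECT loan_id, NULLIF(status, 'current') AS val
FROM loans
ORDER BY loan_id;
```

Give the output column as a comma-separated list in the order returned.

loan_id=6: status=current vs current: equal → NULL
loan_id=7: status=default vs current: differ → default
loan_id=8: status=paid vs current: differ → paid
loan_id=9: status=current vs current: equal → NULL
loan_id=10: status=current vs current: equal → NULL
loan_id=11: status=default vs current: differ → default
loan_id=12: status=default vs current: differ → default
loan_id=13: status=default vs current: differ → default
loan_id=14: status=late vs current: differ → late
loan_id=15: status=late vs current: differ → late
loan_id=16: status=current vs current: equal → NULL

NULL, default, paid, NULL, NULL, default, default, default, late, late, NULL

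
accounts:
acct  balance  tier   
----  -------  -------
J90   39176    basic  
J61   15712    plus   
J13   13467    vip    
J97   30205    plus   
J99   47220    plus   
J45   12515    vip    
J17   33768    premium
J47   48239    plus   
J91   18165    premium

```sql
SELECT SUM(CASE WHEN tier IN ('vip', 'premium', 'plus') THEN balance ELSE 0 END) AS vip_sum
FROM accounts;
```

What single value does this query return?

acct=J90: ✗
acct=J61: ✓ → 15712
acct=J13: ✓ → 13467
acct=J97: ✓ → 30205
acct=J99: ✓ → 47220
acct=J45: ✓ → 12515
acct=J17: ✓ → 33768
acct=J47: ✓ → 48239
acct=J91: ✓ → 18165
vip_sum = 15712 + 13467 + 30205 + 47220 + 12515 + 33768 + 48239 + 18165 = 219291

219291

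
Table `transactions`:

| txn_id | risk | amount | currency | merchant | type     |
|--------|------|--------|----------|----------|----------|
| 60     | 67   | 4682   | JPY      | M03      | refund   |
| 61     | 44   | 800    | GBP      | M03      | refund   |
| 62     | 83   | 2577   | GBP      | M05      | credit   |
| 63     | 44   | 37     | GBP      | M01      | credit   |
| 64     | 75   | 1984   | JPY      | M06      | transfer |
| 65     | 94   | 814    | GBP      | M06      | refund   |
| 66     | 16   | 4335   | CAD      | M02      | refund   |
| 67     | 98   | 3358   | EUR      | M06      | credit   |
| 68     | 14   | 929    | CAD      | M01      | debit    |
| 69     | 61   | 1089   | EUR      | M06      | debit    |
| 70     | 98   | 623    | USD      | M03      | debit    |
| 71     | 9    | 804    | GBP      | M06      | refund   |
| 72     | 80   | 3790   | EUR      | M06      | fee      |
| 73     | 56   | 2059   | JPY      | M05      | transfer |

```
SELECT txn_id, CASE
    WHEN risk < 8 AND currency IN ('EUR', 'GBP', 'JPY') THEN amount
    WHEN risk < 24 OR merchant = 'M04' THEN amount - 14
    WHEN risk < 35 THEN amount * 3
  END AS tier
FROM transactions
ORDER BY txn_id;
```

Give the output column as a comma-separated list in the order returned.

NULL, NULL, NULL, NULL, NULL, NULL, 4321, NULL, 915, NULL, NULL, 790, NULL, NULL

txn_id=60: (no match → NULL) → NULL
txn_id=61: (no match → NULL) → NULL
txn_id=62: (no match → NULL) → NULL
txn_id=63: (no match → NULL) → NULL
txn_id=64: (no match → NULL) → NULL
txn_id=65: (no match → NULL) → NULL
txn_id=66: risk < 24 OR merchant = 'M04' → 4321
txn_id=67: (no match → NULL) → NULL
txn_id=68: risk < 24 OR merchant = 'M04' → 915
txn_id=69: (no match → NULL) → NULL
txn_id=70: (no match → NULL) → NULL
txn_id=71: risk < 24 OR merchant = 'M04' → 790
txn_id=72: (no match → NULL) → NULL
txn_id=73: (no match → NULL) → NULL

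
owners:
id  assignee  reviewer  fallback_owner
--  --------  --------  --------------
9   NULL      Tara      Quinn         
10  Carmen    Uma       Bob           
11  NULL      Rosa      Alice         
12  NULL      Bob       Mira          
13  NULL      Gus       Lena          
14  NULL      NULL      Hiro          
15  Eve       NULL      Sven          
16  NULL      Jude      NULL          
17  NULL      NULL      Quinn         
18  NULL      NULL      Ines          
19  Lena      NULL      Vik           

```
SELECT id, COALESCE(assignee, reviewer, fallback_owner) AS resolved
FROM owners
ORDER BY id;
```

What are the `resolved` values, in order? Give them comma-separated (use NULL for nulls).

Tara, Carmen, Rosa, Bob, Gus, Hiro, Eve, Jude, Quinn, Ines, Lena

id=9: assignee=NULL, reviewer=Tara → Tara
id=10: assignee=Carmen → Carmen
id=11: assignee=NULL, reviewer=Rosa → Rosa
id=12: assignee=NULL, reviewer=Bob → Bob
id=13: assignee=NULL, reviewer=Gus → Gus
id=14: assignee=NULL, reviewer=NULL, fallback_owner=Hiro → Hiro
id=15: assignee=Eve → Eve
id=16: assignee=NULL, reviewer=Jude → Jude
id=17: assignee=NULL, reviewer=NULL, fallback_owner=Quinn → Quinn
id=18: assignee=NULL, reviewer=NULL, fallback_owner=Ines → Ines
id=19: assignee=Lena → Lena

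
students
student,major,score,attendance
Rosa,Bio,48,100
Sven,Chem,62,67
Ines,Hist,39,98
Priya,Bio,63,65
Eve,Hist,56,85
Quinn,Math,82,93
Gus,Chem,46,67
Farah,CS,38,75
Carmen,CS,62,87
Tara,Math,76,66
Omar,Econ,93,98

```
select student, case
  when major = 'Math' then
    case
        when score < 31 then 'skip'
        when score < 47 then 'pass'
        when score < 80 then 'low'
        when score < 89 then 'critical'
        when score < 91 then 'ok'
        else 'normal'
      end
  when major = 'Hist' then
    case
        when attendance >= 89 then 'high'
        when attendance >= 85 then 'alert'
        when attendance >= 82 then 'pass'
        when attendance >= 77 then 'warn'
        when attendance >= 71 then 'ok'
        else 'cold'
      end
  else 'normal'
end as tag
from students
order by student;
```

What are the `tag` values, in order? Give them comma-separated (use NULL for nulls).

student=Carmen: major='CS' → outer ELSE → normal
student=Eve: major='Hist' → inner[attendance >= 85] → alert
student=Farah: major='CS' → outer ELSE → normal
student=Gus: major='Chem' → outer ELSE → normal
student=Ines: major='Hist' → inner[attendance >= 89] → high
student=Omar: major='Econ' → outer ELSE → normal
student=Priya: major='Bio' → outer ELSE → normal
student=Quinn: major='Math' → inner[score < 89] → critical
student=Rosa: major='Bio' → outer ELSE → normal
student=Sven: major='Chem' → outer ELSE → normal
student=Tara: major='Math' → inner[score < 80] → low

normal, alert, normal, normal, high, normal, normal, critical, normal, normal, low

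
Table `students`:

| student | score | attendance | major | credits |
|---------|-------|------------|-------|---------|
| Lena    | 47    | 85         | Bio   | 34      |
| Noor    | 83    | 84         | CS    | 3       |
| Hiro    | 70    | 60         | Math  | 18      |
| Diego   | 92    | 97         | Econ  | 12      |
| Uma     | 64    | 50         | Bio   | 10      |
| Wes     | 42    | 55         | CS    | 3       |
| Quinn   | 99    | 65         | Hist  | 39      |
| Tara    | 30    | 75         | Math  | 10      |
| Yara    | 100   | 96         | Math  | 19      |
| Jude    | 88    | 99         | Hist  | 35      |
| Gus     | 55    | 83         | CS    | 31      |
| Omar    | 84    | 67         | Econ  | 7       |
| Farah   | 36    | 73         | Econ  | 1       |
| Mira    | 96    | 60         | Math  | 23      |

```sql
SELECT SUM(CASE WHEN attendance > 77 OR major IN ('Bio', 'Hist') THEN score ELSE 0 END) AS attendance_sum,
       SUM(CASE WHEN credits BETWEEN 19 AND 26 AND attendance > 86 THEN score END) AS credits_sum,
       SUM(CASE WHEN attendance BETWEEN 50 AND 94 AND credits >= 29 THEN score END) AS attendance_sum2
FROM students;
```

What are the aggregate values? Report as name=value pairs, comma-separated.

[attendance_sum: attendance > 77 OR major IN ('Bio', 'Hist')]
student=Lena: ✓ → 47
student=Noor: ✓ → 83
student=Hiro: ✗
student=Diego: ✓ → 92
student=Uma: ✓ → 64
student=Wes: ✗
student=Quinn: ✓ → 99
student=Tara: ✗
student=Yara: ✓ → 100
student=Jude: ✓ → 88
student=Gus: ✓ → 55
student=Omar: ✗
student=Farah: ✗
student=Mira: ✗
attendance_sum = 47 + 83 + 92 + 64 + 99 + 100 + 88 + 55 = 628
—
[credits_sum: credits BETWEEN 19 AND 26 AND attendance > 86]
student=Lena: ✗
student=Noor: ✗
student=Hiro: ✗
student=Diego: ✗
student=Uma: ✗
student=Wes: ✗
student=Quinn: ✗
student=Tara: ✗
student=Yara: ✓ → 100
student=Jude: ✗
student=Gus: ✗
student=Omar: ✗
student=Farah: ✗
student=Mira: ✗
credits_sum = 100
—
[attendance_sum2: attendance BETWEEN 50 AND 94 AND credits >= 29]
student=Lena: ✓ → 47
student=Noor: ✗
student=Hiro: ✗
student=Diego: ✗
student=Uma: ✗
student=Wes: ✗
student=Quinn: ✓ → 99
student=Tara: ✗
student=Yara: ✗
student=Jude: ✗
student=Gus: ✓ → 55
student=Omar: ✗
student=Farah: ✗
student=Mira: ✗
attendance_sum2 = 47 + 99 + 55 = 201

attendance_sum=628, credits_sum=100, attendance_sum2=201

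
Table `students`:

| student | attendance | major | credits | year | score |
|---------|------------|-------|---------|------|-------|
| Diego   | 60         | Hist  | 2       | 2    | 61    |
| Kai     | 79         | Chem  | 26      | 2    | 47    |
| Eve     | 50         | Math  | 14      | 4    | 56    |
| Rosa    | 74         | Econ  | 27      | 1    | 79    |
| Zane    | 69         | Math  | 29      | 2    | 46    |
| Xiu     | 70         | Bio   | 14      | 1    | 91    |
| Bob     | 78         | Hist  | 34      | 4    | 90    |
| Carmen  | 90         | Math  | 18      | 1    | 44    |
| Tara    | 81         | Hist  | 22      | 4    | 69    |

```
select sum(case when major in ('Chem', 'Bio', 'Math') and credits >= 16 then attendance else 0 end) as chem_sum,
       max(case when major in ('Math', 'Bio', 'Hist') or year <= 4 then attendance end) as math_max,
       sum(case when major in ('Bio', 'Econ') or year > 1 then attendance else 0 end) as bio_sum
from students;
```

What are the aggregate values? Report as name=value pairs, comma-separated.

chem_sum=238, math_max=90, bio_sum=561

[chem_sum: major in ('Chem', 'Bio', 'Math') and credits >= 16]
student=Diego: ✗
student=Kai: ✓ → 79
student=Eve: ✗
student=Rosa: ✗
student=Zane: ✓ → 69
student=Xiu: ✗
student=Bob: ✗
student=Carmen: ✓ → 90
student=Tara: ✗
chem_sum = 79 + 69 + 90 = 238
—
[math_max: major in ('Math', 'Bio', 'Hist') or year <= 4]
student=Diego: ✓ → 60
student=Kai: ✓ → 79
student=Eve: ✓ → 50
student=Rosa: ✓ → 74
student=Zane: ✓ → 69
student=Xiu: ✓ → 70
student=Bob: ✓ → 78
student=Carmen: ✓ → 90
student=Tara: ✓ → 81
math_max = MAX(60, 79, 50, 74, 69, 70, 78, 90, 81) = 90
—
[bio_sum: major in ('Bio', 'Econ') or year > 1]
student=Diego: ✓ → 60
student=Kai: ✓ → 79
student=Eve: ✓ → 50
student=Rosa: ✓ → 74
student=Zane: ✓ → 69
student=Xiu: ✓ → 70
student=Bob: ✓ → 78
student=Carmen: ✗
student=Tara: ✓ → 81
bio_sum = 60 + 79 + 50 + 74 + 69 + 70 + 78 + 81 = 561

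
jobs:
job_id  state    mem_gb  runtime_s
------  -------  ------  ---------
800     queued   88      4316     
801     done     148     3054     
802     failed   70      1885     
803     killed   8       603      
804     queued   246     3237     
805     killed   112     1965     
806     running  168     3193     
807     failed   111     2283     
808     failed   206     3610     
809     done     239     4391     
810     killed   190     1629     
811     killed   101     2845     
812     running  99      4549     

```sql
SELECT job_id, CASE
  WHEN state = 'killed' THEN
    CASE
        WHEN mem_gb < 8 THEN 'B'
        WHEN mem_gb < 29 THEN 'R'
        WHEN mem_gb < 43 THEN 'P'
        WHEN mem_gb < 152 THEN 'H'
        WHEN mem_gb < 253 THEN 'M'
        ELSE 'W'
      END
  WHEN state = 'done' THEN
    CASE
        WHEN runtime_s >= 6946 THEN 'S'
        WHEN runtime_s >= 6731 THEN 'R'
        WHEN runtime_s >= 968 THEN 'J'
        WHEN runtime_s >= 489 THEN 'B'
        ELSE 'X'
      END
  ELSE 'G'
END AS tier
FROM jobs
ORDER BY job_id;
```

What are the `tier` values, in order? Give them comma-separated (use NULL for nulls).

G, J, G, R, G, H, G, G, G, J, M, H, G

job_id=800: state='queued' → outer ELSE → G
job_id=801: state='done' → inner[runtime_s >= 968] → J
job_id=802: state='failed' → outer ELSE → G
job_id=803: state='killed' → inner[mem_gb < 29] → R
job_id=804: state='queued' → outer ELSE → G
job_id=805: state='killed' → inner[mem_gb < 152] → H
job_id=806: state='running' → outer ELSE → G
job_id=807: state='failed' → outer ELSE → G
job_id=808: state='failed' → outer ELSE → G
job_id=809: state='done' → inner[runtime_s >= 968] → J
job_id=810: state='killed' → inner[mem_gb < 253] → M
job_id=811: state='killed' → inner[mem_gb < 152] → H
job_id=812: state='running' → outer ELSE → G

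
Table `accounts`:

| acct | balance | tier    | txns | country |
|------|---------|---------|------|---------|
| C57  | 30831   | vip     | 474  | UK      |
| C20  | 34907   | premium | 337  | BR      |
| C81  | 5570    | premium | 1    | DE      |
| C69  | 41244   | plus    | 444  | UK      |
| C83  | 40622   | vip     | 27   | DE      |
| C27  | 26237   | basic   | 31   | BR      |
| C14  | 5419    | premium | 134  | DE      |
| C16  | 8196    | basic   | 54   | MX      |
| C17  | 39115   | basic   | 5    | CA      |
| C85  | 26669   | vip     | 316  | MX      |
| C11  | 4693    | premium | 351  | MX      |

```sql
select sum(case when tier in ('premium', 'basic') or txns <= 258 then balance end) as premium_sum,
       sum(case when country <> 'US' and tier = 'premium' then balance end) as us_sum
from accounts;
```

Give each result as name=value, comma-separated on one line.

[premium_sum: tier in ('premium', 'basic') or txns <= 258]
acct=C57: ✗
acct=C20: ✓ → 34907
acct=C81: ✓ → 5570
acct=C69: ✗
acct=C83: ✓ → 40622
acct=C27: ✓ → 26237
acct=C14: ✓ → 5419
acct=C16: ✓ → 8196
acct=C17: ✓ → 39115
acct=C85: ✗
acct=C11: ✓ → 4693
premium_sum = 34907 + 5570 + 40622 + 26237 + 5419 + 8196 + 39115 + 4693 = 164759
—
[us_sum: country <> 'US' and tier = 'premium']
acct=C57: ✗
acct=C20: ✓ → 34907
acct=C81: ✓ → 5570
acct=C69: ✗
acct=C83: ✗
acct=C27: ✗
acct=C14: ✓ → 5419
acct=C16: ✗
acct=C17: ✗
acct=C85: ✗
acct=C11: ✓ → 4693
us_sum = 34907 + 5570 + 5419 + 4693 = 50589

premium_sum=164759, us_sum=50589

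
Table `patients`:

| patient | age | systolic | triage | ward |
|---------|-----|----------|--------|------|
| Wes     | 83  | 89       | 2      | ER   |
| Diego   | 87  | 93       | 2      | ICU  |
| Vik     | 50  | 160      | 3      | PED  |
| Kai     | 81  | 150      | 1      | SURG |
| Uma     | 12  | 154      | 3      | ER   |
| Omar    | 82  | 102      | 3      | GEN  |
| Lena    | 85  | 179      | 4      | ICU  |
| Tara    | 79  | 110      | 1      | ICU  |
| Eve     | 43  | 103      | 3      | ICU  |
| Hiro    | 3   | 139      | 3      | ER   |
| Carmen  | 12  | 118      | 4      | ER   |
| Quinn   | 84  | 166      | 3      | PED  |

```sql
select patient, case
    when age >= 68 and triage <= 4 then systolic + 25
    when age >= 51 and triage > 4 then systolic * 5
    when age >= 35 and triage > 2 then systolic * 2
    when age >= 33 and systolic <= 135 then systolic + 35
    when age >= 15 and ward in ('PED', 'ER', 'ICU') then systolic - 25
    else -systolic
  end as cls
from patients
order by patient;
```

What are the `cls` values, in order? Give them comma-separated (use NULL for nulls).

-118, 118, 206, -139, 175, 204, 127, 191, 135, -154, 320, 114

patient=Carmen: ELSE → -118
patient=Diego: age >= 68 and triage <= 4 → 118
patient=Eve: age >= 35 and triage > 2 → 206
patient=Hiro: ELSE → -139
patient=Kai: age >= 68 and triage <= 4 → 175
patient=Lena: age >= 68 and triage <= 4 → 204
patient=Omar: age >= 68 and triage <= 4 → 127
patient=Quinn: age >= 68 and triage <= 4 → 191
patient=Tara: age >= 68 and triage <= 4 → 135
patient=Uma: ELSE → -154
patient=Vik: age >= 35 and triage > 2 → 320
patient=Wes: age >= 68 and triage <= 4 → 114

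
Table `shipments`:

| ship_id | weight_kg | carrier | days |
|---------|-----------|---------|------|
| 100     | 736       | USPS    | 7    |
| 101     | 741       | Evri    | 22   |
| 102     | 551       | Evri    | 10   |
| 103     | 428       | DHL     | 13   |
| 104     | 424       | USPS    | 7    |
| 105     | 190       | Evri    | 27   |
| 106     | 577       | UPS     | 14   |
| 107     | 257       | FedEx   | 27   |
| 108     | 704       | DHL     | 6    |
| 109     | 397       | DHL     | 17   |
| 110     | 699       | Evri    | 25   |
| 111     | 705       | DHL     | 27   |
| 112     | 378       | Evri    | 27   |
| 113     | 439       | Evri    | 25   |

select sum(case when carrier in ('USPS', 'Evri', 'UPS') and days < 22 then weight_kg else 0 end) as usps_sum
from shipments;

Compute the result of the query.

2288

ship_id=100: ✓ → 736
ship_id=101: ✗
ship_id=102: ✓ → 551
ship_id=103: ✗
ship_id=104: ✓ → 424
ship_id=105: ✗
ship_id=106: ✓ → 577
ship_id=107: ✗
ship_id=108: ✗
ship_id=109: ✗
ship_id=110: ✗
ship_id=111: ✗
ship_id=112: ✗
ship_id=113: ✗
usps_sum = 736 + 551 + 424 + 577 = 2288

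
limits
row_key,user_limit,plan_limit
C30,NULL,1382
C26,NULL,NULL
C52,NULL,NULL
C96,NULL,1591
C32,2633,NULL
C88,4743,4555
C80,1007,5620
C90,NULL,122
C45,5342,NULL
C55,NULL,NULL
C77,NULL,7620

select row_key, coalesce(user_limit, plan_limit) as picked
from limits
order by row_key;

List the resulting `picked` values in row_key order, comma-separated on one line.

row_key=C26: user_limit=NULL, plan_limit=NULL (all NULL) → NULL
row_key=C30: user_limit=NULL, plan_limit=1382 → 1382
row_key=C32: user_limit=2633 → 2633
row_key=C45: user_limit=5342 → 5342
row_key=C52: user_limit=NULL, plan_limit=NULL (all NULL) → NULL
row_key=C55: user_limit=NULL, plan_limit=NULL (all NULL) → NULL
row_key=C77: user_limit=NULL, plan_limit=7620 → 7620
row_key=C80: user_limit=1007 → 1007
row_key=C88: user_limit=4743 → 4743
row_key=C90: user_limit=NULL, plan_limit=122 → 122
row_key=C96: user_limit=NULL, plan_limit=1591 → 1591

NULL, 1382, 2633, 5342, NULL, NULL, 7620, 1007, 4743, 122, 1591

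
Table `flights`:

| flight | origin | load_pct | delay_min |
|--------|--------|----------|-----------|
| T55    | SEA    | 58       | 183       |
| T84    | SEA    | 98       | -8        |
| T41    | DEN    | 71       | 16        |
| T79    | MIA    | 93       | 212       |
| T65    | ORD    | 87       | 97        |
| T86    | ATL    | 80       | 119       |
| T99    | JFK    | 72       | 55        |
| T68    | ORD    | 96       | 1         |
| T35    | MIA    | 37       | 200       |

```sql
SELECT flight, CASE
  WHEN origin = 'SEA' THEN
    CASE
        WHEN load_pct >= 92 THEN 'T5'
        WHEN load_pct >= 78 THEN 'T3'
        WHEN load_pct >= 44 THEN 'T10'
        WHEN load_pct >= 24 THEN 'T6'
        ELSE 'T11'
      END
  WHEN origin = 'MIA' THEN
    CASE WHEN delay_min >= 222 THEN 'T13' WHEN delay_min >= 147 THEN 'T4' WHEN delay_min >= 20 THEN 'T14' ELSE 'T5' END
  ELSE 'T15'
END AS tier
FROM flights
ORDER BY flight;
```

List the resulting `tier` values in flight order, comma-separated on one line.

flight=T35: origin='MIA' → inner[delay_min >= 147] → T4
flight=T41: origin='DEN' → outer ELSE → T15
flight=T55: origin='SEA' → inner[load_pct >= 44] → T10
flight=T65: origin='ORD' → outer ELSE → T15
flight=T68: origin='ORD' → outer ELSE → T15
flight=T79: origin='MIA' → inner[delay_min >= 147] → T4
flight=T84: origin='SEA' → inner[load_pct >= 92] → T5
flight=T86: origin='ATL' → outer ELSE → T15
flight=T99: origin='JFK' → outer ELSE → T15

T4, T15, T10, T15, T15, T4, T5, T15, T15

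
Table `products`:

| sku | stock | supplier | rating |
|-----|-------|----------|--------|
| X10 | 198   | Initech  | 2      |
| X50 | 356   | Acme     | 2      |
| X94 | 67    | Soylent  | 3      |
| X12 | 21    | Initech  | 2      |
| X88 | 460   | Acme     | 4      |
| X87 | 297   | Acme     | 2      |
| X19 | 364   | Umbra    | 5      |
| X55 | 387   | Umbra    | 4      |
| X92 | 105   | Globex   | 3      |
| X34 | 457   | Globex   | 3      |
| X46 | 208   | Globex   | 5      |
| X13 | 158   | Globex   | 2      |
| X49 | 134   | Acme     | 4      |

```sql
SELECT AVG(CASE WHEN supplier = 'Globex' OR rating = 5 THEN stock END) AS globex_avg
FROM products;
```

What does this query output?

sku=X10: ✗
sku=X50: ✗
sku=X94: ✗
sku=X12: ✗
sku=X88: ✗
sku=X87: ✗
sku=X19: ✓ → 364
sku=X55: ✗
sku=X92: ✓ → 105
sku=X34: ✓ → 457
sku=X46: ✓ → 208
sku=X13: ✓ → 158
sku=X49: ✗
globex_avg = (364 + 105 + 457 + 208 + 158) / 5 = 258.4

258.4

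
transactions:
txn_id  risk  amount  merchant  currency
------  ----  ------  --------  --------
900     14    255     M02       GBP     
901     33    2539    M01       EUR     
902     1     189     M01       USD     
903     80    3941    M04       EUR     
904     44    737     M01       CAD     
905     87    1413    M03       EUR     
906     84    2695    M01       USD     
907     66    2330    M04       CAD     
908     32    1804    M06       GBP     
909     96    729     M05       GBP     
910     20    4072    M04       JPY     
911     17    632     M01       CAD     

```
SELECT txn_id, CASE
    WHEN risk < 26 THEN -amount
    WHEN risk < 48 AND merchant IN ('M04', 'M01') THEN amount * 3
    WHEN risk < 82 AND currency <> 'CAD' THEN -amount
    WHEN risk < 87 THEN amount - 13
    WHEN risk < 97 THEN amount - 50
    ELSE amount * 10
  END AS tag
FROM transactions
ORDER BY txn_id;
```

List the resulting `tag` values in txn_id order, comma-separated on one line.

-255, 7617, -189, -3941, 2211, 1363, 2682, 2317, -1804, 679, -4072, -632

txn_id=900: risk < 26 → -255
txn_id=901: risk < 48 AND merchant IN ('M04', 'M01') → 7617
txn_id=902: risk < 26 → -189
txn_id=903: risk < 82 AND currency <> 'CAD' → -3941
txn_id=904: risk < 48 AND merchant IN ('M04', 'M01') → 2211
txn_id=905: risk < 97 → 1363
txn_id=906: risk < 87 → 2682
txn_id=907: risk < 87 → 2317
txn_id=908: risk < 82 AND currency <> 'CAD' → -1804
txn_id=909: risk < 97 → 679
txn_id=910: risk < 26 → -4072
txn_id=911: risk < 26 → -632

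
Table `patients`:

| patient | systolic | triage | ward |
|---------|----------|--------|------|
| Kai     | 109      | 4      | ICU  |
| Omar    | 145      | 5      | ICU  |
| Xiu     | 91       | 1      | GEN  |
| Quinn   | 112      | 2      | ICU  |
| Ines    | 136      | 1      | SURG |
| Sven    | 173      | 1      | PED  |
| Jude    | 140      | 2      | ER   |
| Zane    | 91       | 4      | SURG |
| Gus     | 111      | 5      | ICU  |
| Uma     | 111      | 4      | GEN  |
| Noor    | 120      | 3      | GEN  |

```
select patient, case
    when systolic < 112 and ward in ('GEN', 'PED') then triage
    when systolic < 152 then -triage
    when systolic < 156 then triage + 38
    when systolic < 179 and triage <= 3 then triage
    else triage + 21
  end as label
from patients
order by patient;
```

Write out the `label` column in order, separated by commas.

patient=Gus: systolic < 152 → -5
patient=Ines: systolic < 152 → -1
patient=Jude: systolic < 152 → -2
patient=Kai: systolic < 152 → -4
patient=Noor: systolic < 152 → -3
patient=Omar: systolic < 152 → -5
patient=Quinn: systolic < 152 → -2
patient=Sven: systolic < 179 and triage <= 3 → 1
patient=Uma: systolic < 112 and ward in ('GEN', 'PED') → 4
patient=Xiu: systolic < 112 and ward in ('GEN', 'PED') → 1
patient=Zane: systolic < 152 → -4

-5, -1, -2, -4, -3, -5, -2, 1, 4, 1, -4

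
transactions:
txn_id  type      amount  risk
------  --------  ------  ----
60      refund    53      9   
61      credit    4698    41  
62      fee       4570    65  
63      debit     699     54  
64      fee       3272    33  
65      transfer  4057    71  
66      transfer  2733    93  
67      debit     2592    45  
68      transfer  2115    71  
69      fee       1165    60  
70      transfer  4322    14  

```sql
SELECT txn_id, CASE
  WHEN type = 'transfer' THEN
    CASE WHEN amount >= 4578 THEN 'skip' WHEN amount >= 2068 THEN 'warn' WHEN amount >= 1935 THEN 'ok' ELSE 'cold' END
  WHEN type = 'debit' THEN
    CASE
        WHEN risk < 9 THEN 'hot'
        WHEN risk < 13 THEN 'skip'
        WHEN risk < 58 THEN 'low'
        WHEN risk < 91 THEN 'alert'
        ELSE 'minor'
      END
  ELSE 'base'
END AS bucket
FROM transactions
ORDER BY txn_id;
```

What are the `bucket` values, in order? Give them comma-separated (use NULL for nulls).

txn_id=60: type='refund' → outer ELSE → base
txn_id=61: type='credit' → outer ELSE → base
txn_id=62: type='fee' → outer ELSE → base
txn_id=63: type='debit' → inner[risk < 58] → low
txn_id=64: type='fee' → outer ELSE → base
txn_id=65: type='transfer' → inner[amount >= 2068] → warn
txn_id=66: type='transfer' → inner[amount >= 2068] → warn
txn_id=67: type='debit' → inner[risk < 58] → low
txn_id=68: type='transfer' → inner[amount >= 2068] → warn
txn_id=69: type='fee' → outer ELSE → base
txn_id=70: type='transfer' → inner[amount >= 2068] → warn

base, base, base, low, base, warn, warn, low, warn, base, warn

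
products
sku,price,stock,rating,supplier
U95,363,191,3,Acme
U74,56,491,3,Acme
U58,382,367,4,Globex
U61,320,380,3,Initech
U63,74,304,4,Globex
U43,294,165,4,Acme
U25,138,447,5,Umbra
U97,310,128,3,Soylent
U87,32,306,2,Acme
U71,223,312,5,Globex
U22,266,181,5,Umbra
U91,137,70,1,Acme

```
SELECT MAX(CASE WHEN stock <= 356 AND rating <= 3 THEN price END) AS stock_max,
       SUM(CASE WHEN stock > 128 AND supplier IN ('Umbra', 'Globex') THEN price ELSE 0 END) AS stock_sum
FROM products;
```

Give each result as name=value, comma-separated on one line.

[stock_max: stock <= 356 AND rating <= 3]
sku=U95: ✓ → 363
sku=U74: ✗
sku=U58: ✗
sku=U61: ✗
sku=U63: ✗
sku=U43: ✗
sku=U25: ✗
sku=U97: ✓ → 310
sku=U87: ✓ → 32
sku=U71: ✗
sku=U22: ✗
sku=U91: ✓ → 137
stock_max = MAX(363, 310, 32, 137) = 363
—
[stock_sum: stock > 128 AND supplier IN ('Umbra', 'Globex')]
sku=U95: ✗
sku=U74: ✗
sku=U58: ✓ → 382
sku=U61: ✗
sku=U63: ✓ → 74
sku=U43: ✗
sku=U25: ✓ → 138
sku=U97: ✗
sku=U87: ✗
sku=U71: ✓ → 223
sku=U22: ✓ → 266
sku=U91: ✗
stock_sum = 382 + 74 + 138 + 223 + 266 = 1083

stock_max=363, stock_sum=1083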